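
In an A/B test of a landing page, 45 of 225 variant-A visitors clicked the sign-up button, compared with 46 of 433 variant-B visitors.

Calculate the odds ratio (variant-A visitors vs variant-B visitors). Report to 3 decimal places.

OR = (45 × 387) / (180 × 46) = 17415/8280 ≈ 2.103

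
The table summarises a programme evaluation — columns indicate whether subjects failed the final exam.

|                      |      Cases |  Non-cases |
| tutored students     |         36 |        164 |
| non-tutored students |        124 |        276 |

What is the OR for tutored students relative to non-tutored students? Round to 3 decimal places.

odds, tutored students = 36/164 = 0.2195
odds, non-tutored students = 124/276 = 0.4493
OR = 0.2195 / 0.4493 = 0.489

OR ≈ 0.489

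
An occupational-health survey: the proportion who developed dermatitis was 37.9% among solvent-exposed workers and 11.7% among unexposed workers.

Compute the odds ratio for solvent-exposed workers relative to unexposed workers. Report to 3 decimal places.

OR ≈ 4.606

odds, solvent-exposed workers = 0.3790/0.6210 = 0.6103
odds, unexposed workers = 0.1170/0.8830 = 0.1325
OR = 0.6103 / 0.1325 = 4.606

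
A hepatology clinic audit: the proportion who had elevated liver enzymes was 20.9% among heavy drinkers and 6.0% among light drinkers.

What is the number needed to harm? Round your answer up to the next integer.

NNH: 7

absolute risk difference = 0.149000
1 / 0.149000 = 6.711 → round up → 7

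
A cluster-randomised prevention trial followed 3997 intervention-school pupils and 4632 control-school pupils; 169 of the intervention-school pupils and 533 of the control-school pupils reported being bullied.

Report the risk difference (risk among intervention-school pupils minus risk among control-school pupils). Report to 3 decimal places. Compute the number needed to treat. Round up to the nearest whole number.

risk, intervention-school pupils = 169/3997 = 0.04228
risk, control-school pupils = 533/4632 = 0.11507
risk difference = 0.04228 − 0.11507 = -0.073
absolute risk difference = 0.072787
1 / 0.072787 = 13.739 → round up → 14

RD = -0.073; NNT = 14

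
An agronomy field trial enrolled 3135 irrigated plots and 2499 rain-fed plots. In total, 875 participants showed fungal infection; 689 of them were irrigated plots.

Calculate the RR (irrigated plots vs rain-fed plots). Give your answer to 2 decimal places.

irrigated plots without the outcome: 3135 − 689 = 2446
rain-fed plots with the outcome: 875 − 689 = 186
rain-fed plots without the outcome: 2499 − 186 = 2313
risk, irrigated plots = 689/3135 = 0.2198
risk, rain-fed plots = 186/2499 = 0.0744
RR = 0.2198 / 0.0744 = 2.95

RR = 2.95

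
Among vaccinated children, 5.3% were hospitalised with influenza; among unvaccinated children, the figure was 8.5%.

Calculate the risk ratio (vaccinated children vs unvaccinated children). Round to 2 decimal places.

RR = 0.0530 / 0.0850 = 0.62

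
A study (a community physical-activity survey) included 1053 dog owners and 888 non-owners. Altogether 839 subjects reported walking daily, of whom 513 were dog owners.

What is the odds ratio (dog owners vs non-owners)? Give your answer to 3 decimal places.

1.638

dog owners without the outcome: 1053 − 513 = 540
non-owners with the outcome: 839 − 513 = 326
non-owners without the outcome: 888 − 326 = 562
OR = (513 × 562) / (540 × 326) = 288306/176040 ≈ 1.638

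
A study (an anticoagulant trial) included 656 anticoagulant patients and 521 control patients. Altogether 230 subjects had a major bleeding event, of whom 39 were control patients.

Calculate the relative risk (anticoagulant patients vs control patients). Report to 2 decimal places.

anticoagulant patients with the outcome: 230 − 39 = 191
anticoagulant patients without the outcome: 656 − 191 = 465
control patients without the outcome: 521 − 39 = 482
risk, anticoagulant patients = 191/656 = 0.2912
risk, control patients = 39/521 = 0.0749
RR = 0.2912 / 0.0749 = 3.89

3.89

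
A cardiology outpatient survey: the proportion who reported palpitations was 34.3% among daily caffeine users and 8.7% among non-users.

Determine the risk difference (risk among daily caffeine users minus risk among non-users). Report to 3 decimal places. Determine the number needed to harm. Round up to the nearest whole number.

RD = 0.256; NNH = 4

risk difference = 0.3430 − 0.0870 = 0.256
absolute risk difference = 0.256000
1 / 0.256000 = 3.906 → round up → 4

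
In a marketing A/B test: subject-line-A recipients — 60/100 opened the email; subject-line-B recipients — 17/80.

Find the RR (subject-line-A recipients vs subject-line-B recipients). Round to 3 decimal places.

2.824

risk, subject-line-A recipients = 60/100 = 0.6000
risk, subject-line-B recipients = 17/80 = 0.2125
RR = 0.6000 / 0.2125 = 2.824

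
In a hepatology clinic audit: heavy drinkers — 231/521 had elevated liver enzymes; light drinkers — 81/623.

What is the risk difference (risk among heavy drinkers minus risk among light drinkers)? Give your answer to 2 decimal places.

risk, heavy drinkers = 231/521 = 0.4434
risk, light drinkers = 81/623 = 0.1300
risk difference = 0.4434 − 0.1300 = 0.31

RD: 0.31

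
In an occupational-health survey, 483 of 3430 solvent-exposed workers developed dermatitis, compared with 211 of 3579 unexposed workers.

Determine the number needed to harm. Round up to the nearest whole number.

13

risk, solvent-exposed workers = 483/3430 = 0.140816
risk, unexposed workers = 211/3579 = 0.058955
absolute risk difference = 0.081861
1 / 0.081861 = 12.216 → round up → 13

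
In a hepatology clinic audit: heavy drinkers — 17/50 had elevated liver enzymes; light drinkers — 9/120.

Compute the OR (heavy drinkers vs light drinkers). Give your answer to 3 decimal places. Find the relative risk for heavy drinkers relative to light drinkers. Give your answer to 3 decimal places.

OR = 6.354; RR = 4.533

OR = (17 × 111) / (33 × 9) = 1887/297 ≈ 6.354
risk, heavy drinkers = 17/50 = 0.3400
risk, light drinkers = 9/120 = 0.0750
RR = 0.3400 / 0.0750 = 4.533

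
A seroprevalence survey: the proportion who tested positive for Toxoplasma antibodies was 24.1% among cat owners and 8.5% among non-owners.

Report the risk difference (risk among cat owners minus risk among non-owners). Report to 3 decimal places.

risk difference = 0.2410 − 0.0850 = 0.156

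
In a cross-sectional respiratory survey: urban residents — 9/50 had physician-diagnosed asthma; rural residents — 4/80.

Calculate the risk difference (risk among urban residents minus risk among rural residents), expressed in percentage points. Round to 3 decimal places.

risk, urban residents = 9/50 = 0.1800
risk, rural residents = 4/80 = 0.0500
risk difference = 0.1800 − 0.0500 = 0.1300 → 13.000 percentage points

RD: 13.000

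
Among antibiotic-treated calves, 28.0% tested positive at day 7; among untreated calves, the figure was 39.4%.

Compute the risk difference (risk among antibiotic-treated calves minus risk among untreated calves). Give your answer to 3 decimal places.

risk difference = 0.2800 − 0.3940 = -0.114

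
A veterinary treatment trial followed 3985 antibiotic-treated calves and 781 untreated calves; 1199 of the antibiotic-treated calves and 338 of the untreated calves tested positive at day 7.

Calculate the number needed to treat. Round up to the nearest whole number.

NNT: 8

risk, antibiotic-treated calves = 1199/3985 = 0.300878
risk, untreated calves = 338/781 = 0.432778
absolute risk difference = 0.131900
1 / 0.131900 = 7.582 → round up → 8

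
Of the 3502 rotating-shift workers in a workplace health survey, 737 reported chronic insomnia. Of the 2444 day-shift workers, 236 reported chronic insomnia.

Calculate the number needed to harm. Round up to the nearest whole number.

NNH ≈ 9

risk, rotating-shift workers = 737/3502 = 0.210451
risk, day-shift workers = 236/2444 = 0.096563
absolute risk difference = 0.113888
1 / 0.113888 = 8.781 → round up → 9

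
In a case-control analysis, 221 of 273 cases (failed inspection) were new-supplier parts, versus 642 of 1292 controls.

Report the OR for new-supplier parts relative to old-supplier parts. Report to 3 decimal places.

OR ≈ 4.303

odds, new-supplier parts = 221/642 = 0.3442
odds, old-supplier parts = 52/650 = 0.0800
OR = 0.3442 / 0.0800 = 4.303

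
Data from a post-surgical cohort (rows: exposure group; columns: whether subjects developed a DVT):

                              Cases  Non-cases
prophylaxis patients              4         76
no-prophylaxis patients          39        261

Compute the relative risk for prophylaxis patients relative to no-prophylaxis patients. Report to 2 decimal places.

risk, prophylaxis patients = 4/80 = 0.0500
risk, no-prophylaxis patients = 39/300 = 0.1300
RR = 0.0500 / 0.1300 = 0.38

0.38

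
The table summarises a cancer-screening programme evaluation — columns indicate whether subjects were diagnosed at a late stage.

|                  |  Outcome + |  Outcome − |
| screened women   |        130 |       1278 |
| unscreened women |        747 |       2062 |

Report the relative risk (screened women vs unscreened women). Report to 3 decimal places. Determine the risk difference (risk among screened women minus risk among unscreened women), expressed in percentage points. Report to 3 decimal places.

risk, screened women = 130/1408 = 0.0923
risk, unscreened women = 747/2809 = 0.2659
RR = 0.0923 / 0.2659 = 0.347
risk difference = 0.0923 − 0.2659 = -0.1736 → -17.360 percentage points

RR = 0.347; RD = -17.360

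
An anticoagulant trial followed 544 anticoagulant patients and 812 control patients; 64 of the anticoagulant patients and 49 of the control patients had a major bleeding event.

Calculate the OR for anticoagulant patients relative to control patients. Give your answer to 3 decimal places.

odds, anticoagulant patients = 64/480 = 0.1333
odds, control patients = 49/763 = 0.0642
OR = 0.1333 / 0.0642 = 2.076

OR ≈ 2.076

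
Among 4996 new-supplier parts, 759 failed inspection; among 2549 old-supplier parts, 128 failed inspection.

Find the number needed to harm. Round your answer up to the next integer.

10

risk, new-supplier parts = 759/4996 = 0.151922
risk, old-supplier parts = 128/2549 = 0.050216
absolute risk difference = 0.101706
1 / 0.101706 = 9.832 → round up → 10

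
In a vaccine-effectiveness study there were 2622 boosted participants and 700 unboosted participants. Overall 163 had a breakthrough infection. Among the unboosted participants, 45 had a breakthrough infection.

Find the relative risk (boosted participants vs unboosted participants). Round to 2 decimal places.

0.70

boosted participants with the outcome: 163 − 45 = 118
boosted participants without the outcome: 2622 − 118 = 2504
unboosted participants without the outcome: 700 − 45 = 655
risk, boosted participants = 118/2622 = 0.04500
risk, unboosted participants = 45/700 = 0.06429
RR = 0.04500 / 0.06429 = 0.70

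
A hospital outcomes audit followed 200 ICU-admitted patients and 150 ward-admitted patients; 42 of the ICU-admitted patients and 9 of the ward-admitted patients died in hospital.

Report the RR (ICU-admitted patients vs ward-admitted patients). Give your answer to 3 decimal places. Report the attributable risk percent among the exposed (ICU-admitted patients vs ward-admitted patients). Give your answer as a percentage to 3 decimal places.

risk, ICU-admitted patients = 42/200 = 0.2100
risk, ward-admitted patients = 9/150 = 0.0600
RR = 0.2100 / 0.0600 = 3.500
AR% = (0.2100 − 0.0600) / 0.2100 = 0.7143 → 71.429%

RR = 3.500; AR% = 71.429%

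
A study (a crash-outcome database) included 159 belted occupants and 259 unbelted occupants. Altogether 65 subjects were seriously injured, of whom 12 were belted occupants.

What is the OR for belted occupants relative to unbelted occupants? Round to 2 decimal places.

OR: 0.32

belted occupants without the outcome: 159 − 12 = 147
unbelted occupants with the outcome: 65 − 12 = 53
unbelted occupants without the outcome: 259 − 53 = 206
OR = (12 × 206) / (147 × 53) = 2472/7791 ≈ 0.32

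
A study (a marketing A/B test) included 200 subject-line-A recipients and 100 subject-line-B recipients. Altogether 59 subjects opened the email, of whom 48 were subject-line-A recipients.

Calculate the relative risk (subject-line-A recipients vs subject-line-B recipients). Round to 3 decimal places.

RR = 2.182

subject-line-A recipients without the outcome: 200 − 48 = 152
subject-line-B recipients with the outcome: 59 − 48 = 11
subject-line-B recipients without the outcome: 100 − 11 = 89
risk, subject-line-A recipients = 48/200 = 0.2400
risk, subject-line-B recipients = 11/100 = 0.1100
RR = 0.2400 / 0.1100 = 2.182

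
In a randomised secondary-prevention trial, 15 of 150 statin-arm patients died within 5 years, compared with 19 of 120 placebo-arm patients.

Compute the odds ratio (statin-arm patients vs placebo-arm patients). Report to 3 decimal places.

OR = (15 × 101) / (135 × 19) = 1515/2565 ≈ 0.591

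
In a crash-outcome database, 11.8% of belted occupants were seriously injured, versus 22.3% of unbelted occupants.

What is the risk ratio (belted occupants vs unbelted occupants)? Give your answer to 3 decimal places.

RR = 0.1180 / 0.2230 = 0.529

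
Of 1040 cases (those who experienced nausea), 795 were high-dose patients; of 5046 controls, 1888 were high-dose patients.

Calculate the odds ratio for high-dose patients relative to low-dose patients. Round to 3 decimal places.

OR = (795 × 3158) / (1888 × 245) = 2510610/462560 ≈ 5.428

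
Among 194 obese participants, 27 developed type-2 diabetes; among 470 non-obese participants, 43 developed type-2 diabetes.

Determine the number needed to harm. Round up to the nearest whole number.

NNH: 21

risk, obese participants = 27/194 = 0.139175
risk, non-obese participants = 43/470 = 0.091489
absolute risk difference = 0.047686
1 / 0.047686 = 20.971 → round up → 21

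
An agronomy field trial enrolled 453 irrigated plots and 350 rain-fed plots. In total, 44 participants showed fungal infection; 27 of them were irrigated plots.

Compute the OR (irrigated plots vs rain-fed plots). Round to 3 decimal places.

1.242

irrigated plots without the outcome: 453 − 27 = 426
rain-fed plots with the outcome: 44 − 27 = 17
rain-fed plots without the outcome: 350 − 17 = 333
odds, irrigated plots = 27/426 = 0.06338
odds, rain-fed plots = 17/333 = 0.05105
OR = 0.06338 / 0.05105 = 1.242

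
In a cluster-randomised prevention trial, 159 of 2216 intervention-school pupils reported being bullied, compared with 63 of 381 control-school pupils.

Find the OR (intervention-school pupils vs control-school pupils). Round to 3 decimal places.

OR: 0.390

odds, intervention-school pupils = 159/2057 = 0.0773
odds, control-school pupils = 63/318 = 0.1981
OR = 0.0773 / 0.1981 = 0.390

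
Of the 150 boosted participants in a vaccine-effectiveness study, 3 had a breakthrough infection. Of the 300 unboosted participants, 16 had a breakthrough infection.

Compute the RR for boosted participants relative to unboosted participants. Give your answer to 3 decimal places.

0.375

risk, boosted participants = 3/150 = 0.02000
risk, unboosted participants = 16/300 = 0.05333
RR = 0.02000 / 0.05333 = 0.375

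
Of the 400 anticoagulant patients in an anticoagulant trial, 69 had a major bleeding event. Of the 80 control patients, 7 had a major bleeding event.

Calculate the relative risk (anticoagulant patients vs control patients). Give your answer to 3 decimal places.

1.971

risk, anticoagulant patients = 69/400 = 0.1725
risk, control patients = 7/80 = 0.0875
RR = 0.1725 / 0.0875 = 1.971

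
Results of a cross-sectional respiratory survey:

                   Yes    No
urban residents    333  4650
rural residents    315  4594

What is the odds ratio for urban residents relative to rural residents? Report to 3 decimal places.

OR = (333 × 4594) / (4650 × 315) = 1529802/1464750 ≈ 1.044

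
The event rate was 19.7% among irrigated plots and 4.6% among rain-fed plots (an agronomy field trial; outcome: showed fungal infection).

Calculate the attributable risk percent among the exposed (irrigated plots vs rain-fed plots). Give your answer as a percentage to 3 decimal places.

AR% = (0.19700 − 0.04600) / 0.19700 = 0.7665 → 76.650%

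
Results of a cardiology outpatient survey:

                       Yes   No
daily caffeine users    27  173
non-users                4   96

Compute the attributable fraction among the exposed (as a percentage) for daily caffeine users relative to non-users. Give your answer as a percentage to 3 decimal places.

risk, daily caffeine users = 27/200 = 0.13500
risk, non-users = 4/100 = 0.04000
AR% = (0.13500 − 0.04000) / 0.13500 = 0.7037 → 70.370%

70.370%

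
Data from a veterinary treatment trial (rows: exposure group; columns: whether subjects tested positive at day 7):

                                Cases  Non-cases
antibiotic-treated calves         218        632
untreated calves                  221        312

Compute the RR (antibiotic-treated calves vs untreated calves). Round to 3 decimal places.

risk, antibiotic-treated calves = 218/850 = 0.2565
risk, untreated calves = 221/533 = 0.4146
RR = 0.2565 / 0.4146 = 0.619

RR ≈ 0.619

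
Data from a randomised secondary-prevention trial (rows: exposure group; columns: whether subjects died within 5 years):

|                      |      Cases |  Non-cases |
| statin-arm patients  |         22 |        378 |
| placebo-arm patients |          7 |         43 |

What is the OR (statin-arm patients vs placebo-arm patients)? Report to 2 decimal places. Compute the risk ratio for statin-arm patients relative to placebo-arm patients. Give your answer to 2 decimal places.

OR = 0.36; RR = 0.39

OR = (22 × 43) / (378 × 7) = 946/2646 ≈ 0.36
risk, statin-arm patients = 22/400 = 0.0550
risk, placebo-arm patients = 7/50 = 0.1400
RR = 0.0550 / 0.1400 = 0.39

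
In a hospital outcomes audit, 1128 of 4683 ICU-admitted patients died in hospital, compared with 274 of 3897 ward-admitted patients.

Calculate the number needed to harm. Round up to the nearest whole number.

risk, ICU-admitted patients = 1128/4683 = 0.240871
risk, ward-admitted patients = 274/3897 = 0.070310
absolute risk difference = 0.170561
1 / 0.170561 = 5.863 → round up → 6

NNH ≈ 6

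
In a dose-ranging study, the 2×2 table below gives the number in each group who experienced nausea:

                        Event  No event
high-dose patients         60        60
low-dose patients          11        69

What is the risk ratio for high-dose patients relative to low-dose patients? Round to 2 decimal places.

risk, high-dose patients = 60/120 = 0.5000
risk, low-dose patients = 11/80 = 0.1375
RR = 0.5000 / 0.1375 = 3.64

3.64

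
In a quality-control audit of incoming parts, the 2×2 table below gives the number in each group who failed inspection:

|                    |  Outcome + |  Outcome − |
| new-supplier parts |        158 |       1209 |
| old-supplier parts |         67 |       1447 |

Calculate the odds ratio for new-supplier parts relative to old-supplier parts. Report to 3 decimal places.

OR = (158 × 1447) / (1209 × 67) = 228626/81003 ≈ 2.822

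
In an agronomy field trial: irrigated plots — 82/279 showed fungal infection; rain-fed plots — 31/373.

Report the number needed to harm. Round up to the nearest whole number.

risk, irrigated plots = 82/279 = 0.293907
risk, rain-fed plots = 31/373 = 0.083110
absolute risk difference = 0.210797
1 / 0.210797 = 4.744 → round up → 5

5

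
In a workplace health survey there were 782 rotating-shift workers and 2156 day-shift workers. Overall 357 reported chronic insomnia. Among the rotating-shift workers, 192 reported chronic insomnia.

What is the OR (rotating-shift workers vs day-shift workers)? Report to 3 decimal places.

3.927

rotating-shift workers without the outcome: 782 − 192 = 590
day-shift workers with the outcome: 357 − 192 = 165
day-shift workers without the outcome: 2156 − 165 = 1991
OR = (192 × 1991) / (590 × 165) = 382272/97350 ≈ 3.927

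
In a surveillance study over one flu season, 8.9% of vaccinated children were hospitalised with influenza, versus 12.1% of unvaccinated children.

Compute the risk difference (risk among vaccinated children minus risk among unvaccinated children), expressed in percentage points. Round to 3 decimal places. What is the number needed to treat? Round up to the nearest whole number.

risk difference = 0.0890 − 0.1210 = -0.0320 → -3.200 percentage points
absolute risk difference = 0.032000
1 / 0.032000 = 31.250 → round up → 32

RD = -3.200; NNT = 32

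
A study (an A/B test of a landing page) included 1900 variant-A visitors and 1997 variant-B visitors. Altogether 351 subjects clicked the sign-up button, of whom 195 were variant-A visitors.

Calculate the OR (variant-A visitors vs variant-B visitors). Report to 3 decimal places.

OR = 1.350

variant-A visitors without the outcome: 1900 − 195 = 1705
variant-B visitors with the outcome: 351 − 195 = 156
variant-B visitors without the outcome: 1997 − 156 = 1841
OR = (195 × 1841) / (1705 × 156) = 358995/265980 ≈ 1.350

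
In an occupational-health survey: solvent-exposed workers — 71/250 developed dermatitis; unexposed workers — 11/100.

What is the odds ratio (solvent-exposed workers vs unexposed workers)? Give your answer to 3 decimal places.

OR = (71 × 89) / (179 × 11) = 6319/1969 ≈ 3.209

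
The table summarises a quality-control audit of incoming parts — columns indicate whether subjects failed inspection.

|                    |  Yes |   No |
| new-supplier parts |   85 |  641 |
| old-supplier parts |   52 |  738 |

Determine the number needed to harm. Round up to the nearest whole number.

risk, new-supplier parts = 85/726 = 0.117080
risk, old-supplier parts = 52/790 = 0.065823
absolute risk difference = 0.051257
1 / 0.051257 = 19.510 → round up → 20

20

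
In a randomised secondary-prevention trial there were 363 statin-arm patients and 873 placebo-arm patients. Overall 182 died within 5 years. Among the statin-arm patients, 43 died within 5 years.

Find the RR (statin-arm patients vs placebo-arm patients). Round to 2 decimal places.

RR ≈ 0.74

statin-arm patients without the outcome: 363 − 43 = 320
placebo-arm patients with the outcome: 182 − 43 = 139
placebo-arm patients without the outcome: 873 − 139 = 734
risk, statin-arm patients = 43/363 = 0.1185
risk, placebo-arm patients = 139/873 = 0.1592
RR = 0.1185 / 0.1592 = 0.74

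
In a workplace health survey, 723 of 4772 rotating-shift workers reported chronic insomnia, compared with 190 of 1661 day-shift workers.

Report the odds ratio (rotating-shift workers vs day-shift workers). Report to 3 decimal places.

OR = (723 × 1471) / (4049 × 190) = 1063533/769310 ≈ 1.382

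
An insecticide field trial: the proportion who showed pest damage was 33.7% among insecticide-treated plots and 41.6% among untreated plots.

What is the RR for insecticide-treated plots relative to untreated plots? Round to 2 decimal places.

RR = 0.3370 / 0.4160 = 0.81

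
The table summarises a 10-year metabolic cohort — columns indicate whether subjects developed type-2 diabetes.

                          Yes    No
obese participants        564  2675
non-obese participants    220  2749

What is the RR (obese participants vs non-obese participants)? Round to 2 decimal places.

2.35

risk, obese participants = 564/3239 = 0.1741
risk, non-obese participants = 220/2969 = 0.0741
RR = 0.1741 / 0.0741 = 2.35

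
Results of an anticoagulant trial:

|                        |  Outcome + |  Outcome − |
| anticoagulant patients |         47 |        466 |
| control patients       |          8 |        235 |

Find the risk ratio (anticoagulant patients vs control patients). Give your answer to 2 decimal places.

risk, anticoagulant patients = 47/513 = 0.09162
risk, control patients = 8/243 = 0.03292
RR = 0.09162 / 0.03292 = 2.78

2.78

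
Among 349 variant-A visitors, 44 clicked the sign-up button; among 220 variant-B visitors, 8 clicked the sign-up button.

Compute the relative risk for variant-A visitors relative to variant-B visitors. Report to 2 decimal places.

RR: 3.47

risk, variant-A visitors = 44/349 = 0.12607
risk, variant-B visitors = 8/220 = 0.03636
RR = 0.12607 / 0.03636 = 3.47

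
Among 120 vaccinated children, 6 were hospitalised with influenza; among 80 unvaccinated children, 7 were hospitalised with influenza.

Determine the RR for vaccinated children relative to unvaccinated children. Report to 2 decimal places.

0.57

risk, vaccinated children = 6/120 = 0.0500
risk, unvaccinated children = 7/80 = 0.0875
RR = 0.0500 / 0.0875 = 0.57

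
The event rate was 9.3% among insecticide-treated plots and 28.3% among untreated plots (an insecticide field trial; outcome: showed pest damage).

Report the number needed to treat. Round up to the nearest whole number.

6

absolute risk difference = 0.190000
1 / 0.190000 = 5.263 → round up → 6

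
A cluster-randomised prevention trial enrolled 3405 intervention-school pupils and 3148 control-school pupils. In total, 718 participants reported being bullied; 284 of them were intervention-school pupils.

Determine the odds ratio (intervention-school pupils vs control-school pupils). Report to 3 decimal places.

OR ≈ 0.569

intervention-school pupils without the outcome: 3405 − 284 = 3121
control-school pupils with the outcome: 718 − 284 = 434
control-school pupils without the outcome: 3148 − 434 = 2714
OR = (284 × 2714) / (3121 × 434) = 770776/1354514 ≈ 0.569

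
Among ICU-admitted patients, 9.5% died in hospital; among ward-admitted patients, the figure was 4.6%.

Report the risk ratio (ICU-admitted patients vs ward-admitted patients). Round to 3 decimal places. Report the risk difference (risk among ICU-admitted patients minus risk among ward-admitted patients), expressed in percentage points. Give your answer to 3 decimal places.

RR = 2.065; RD = 4.900

RR = 0.09500 / 0.04600 = 2.065
risk difference = 0.09500 − 0.04600 = 0.04900 → 4.900 percentage points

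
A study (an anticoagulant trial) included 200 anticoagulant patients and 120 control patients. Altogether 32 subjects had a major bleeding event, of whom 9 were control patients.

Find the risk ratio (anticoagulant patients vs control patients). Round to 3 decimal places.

RR = 1.533

anticoagulant patients with the outcome: 32 − 9 = 23
anticoagulant patients without the outcome: 200 − 23 = 177
control patients without the outcome: 120 − 9 = 111
risk, anticoagulant patients = 23/200 = 0.1150
risk, control patients = 9/120 = 0.0750
RR = 0.1150 / 0.0750 = 1.533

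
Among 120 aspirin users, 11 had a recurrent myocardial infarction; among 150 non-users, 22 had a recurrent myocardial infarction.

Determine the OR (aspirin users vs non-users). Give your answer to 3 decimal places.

OR = (11 × 128) / (109 × 22) = 1408/2398 ≈ 0.587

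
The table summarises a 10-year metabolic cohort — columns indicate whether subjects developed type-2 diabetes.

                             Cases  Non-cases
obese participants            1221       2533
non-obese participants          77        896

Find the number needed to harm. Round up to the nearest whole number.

risk, obese participants = 1221/3754 = 0.325253
risk, non-obese participants = 77/973 = 0.079137
absolute risk difference = 0.246116
1 / 0.246116 = 4.063 → round up → 5

5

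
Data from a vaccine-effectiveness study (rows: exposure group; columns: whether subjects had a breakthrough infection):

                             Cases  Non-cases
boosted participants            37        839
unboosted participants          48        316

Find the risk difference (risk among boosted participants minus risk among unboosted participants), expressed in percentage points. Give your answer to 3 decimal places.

risk, boosted participants = 37/876 = 0.04224
risk, unboosted participants = 48/364 = 0.13187
risk difference = 0.04224 − 0.13187 = -0.08963 → -8.963 percentage points

RD ≈ -8.963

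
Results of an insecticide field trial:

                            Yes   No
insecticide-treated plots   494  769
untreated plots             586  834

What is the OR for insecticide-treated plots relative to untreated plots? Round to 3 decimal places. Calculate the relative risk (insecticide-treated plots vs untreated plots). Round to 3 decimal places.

OR = 0.914; RR = 0.948

odds, insecticide-treated plots = 494/769 = 0.6424
odds, untreated plots = 586/834 = 0.7026
OR = 0.6424 / 0.7026 = 0.914
risk, insecticide-treated plots = 494/1263 = 0.3911
risk, untreated plots = 586/1420 = 0.4127
RR = 0.3911 / 0.4127 = 0.948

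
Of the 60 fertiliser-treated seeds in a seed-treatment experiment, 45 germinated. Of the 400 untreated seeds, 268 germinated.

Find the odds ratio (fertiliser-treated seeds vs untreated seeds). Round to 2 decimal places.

OR = 1.48

odds, fertiliser-treated seeds = 45/15 = 3.0000
odds, untreated seeds = 268/132 = 2.0303
OR = 3.0000 / 2.0303 = 1.48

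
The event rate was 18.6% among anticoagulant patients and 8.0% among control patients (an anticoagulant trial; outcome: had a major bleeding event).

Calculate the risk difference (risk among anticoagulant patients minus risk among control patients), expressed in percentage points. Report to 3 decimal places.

RD: 10.600

risk difference = 0.1860 − 0.0800 = 0.1060 → 10.600 percentage points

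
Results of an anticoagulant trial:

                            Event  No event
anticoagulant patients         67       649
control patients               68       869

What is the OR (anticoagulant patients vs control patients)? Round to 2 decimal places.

odds, anticoagulant patients = 67/649 = 0.1032
odds, control patients = 68/869 = 0.0783
OR = 0.1032 / 0.0783 = 1.32

OR: 1.32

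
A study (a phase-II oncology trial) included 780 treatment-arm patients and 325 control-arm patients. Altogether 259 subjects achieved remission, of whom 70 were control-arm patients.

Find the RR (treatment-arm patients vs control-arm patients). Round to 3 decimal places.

treatment-arm patients with the outcome: 259 − 70 = 189
treatment-arm patients without the outcome: 780 − 189 = 591
control-arm patients without the outcome: 325 − 70 = 255
risk, treatment-arm patients = 189/780 = 0.2423
risk, control-arm patients = 70/325 = 0.2154
RR = 0.2423 / 0.2154 = 1.125

1.125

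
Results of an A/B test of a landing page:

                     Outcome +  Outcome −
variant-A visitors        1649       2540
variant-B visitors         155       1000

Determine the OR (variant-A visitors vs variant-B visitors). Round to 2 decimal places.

odds, variant-A visitors = 1649/2540 = 0.6492
odds, variant-B visitors = 155/1000 = 0.1550
OR = 0.6492 / 0.1550 = 4.19

OR: 4.19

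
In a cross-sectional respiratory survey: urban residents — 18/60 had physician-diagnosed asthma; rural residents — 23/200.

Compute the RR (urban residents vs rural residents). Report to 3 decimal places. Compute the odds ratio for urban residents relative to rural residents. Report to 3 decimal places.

risk, urban residents = 18/60 = 0.3000
risk, rural residents = 23/200 = 0.1150
RR = 0.3000 / 0.1150 = 2.609
OR = (18 × 177) / (42 × 23) = 3186/966 ≈ 3.298

RR = 2.609; OR = 3.298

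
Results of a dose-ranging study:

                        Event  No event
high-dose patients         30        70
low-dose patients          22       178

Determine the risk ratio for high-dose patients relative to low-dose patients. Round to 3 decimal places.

risk, high-dose patients = 30/100 = 0.3000
risk, low-dose patients = 22/200 = 0.1100
RR = 0.3000 / 0.1100 = 2.727

2.727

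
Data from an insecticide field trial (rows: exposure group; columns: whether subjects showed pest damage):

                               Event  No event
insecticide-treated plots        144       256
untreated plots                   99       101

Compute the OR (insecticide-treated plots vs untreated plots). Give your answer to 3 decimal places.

OR = (144 × 101) / (256 × 99) = 14544/25344 ≈ 0.574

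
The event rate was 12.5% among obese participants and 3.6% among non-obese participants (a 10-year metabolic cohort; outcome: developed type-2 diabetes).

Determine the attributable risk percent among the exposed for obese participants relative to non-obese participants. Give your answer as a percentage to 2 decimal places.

AR% = (0.12500 − 0.03600) / 0.12500 = 0.7120 → 71.20%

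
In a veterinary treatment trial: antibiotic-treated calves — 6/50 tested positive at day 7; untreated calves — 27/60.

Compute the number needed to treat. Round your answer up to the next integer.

risk, antibiotic-treated calves = 6/50 = 0.120000
risk, untreated calves = 27/60 = 0.450000
absolute risk difference = 0.330000
1 / 0.330000 = 3.030 → round up → 4

4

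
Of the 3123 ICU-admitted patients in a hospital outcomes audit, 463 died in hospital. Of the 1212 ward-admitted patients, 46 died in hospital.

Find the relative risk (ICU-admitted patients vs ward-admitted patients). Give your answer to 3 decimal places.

RR = 3.906

risk, ICU-admitted patients = 463/3123 = 0.14825
risk, ward-admitted patients = 46/1212 = 0.03795
RR = 0.14825 / 0.03795 = 3.906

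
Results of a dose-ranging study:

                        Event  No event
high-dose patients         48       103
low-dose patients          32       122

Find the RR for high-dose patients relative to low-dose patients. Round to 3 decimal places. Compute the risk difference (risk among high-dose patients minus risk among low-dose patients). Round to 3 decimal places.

risk, high-dose patients = 48/151 = 0.3179
risk, low-dose patients = 32/154 = 0.2078
RR = 0.3179 / 0.2078 = 1.530
risk difference = 0.3179 − 0.2078 = 0.110

RR = 1.530; RD = 0.110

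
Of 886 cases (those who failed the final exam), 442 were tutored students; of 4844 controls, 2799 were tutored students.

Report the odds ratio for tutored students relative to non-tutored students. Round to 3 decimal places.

OR ≈ 0.727

odds, tutored students = 442/2799 = 0.1579
odds, non-tutored students = 444/2045 = 0.2171
OR = 0.1579 / 0.2171 = 0.727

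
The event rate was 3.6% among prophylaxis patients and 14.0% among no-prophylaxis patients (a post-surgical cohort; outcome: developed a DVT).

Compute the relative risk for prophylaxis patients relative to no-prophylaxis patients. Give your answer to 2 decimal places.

RR = 0.03600 / 0.14000 = 0.26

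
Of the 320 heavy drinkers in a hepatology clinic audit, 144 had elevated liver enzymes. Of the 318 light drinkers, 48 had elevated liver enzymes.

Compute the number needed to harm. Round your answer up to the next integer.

risk, heavy drinkers = 144/320 = 0.450000
risk, light drinkers = 48/318 = 0.150943
absolute risk difference = 0.299057
1 / 0.299057 = 3.344 → round up → 4

NNH: 4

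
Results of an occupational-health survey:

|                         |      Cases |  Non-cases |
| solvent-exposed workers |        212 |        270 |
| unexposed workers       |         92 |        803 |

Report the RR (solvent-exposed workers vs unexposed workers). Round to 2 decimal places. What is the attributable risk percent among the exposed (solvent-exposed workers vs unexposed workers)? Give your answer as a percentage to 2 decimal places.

risk, solvent-exposed workers = 212/482 = 0.4398
risk, unexposed workers = 92/895 = 0.1028
RR = 0.4398 / 0.1028 = 4.28
AR% = (0.4398 − 0.1028) / 0.4398 = 0.7663 → 76.63%

RR = 4.28; AR% = 76.63%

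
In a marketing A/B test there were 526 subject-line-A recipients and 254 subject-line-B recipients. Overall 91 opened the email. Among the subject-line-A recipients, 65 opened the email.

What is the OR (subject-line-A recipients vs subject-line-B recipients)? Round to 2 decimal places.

subject-line-A recipients without the outcome: 526 − 65 = 461
subject-line-B recipients with the outcome: 91 − 65 = 26
subject-line-B recipients without the outcome: 254 − 26 = 228
OR = (65 × 228) / (461 × 26) = 14820/11986 ≈ 1.24

OR: 1.24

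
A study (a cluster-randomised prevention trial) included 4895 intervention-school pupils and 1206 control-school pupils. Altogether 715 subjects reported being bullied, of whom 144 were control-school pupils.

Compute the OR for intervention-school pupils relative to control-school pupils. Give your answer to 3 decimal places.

intervention-school pupils with the outcome: 715 − 144 = 571
intervention-school pupils without the outcome: 4895 − 571 = 4324
control-school pupils without the outcome: 1206 − 144 = 1062
OR = (571 × 1062) / (4324 × 144) = 606402/622656 ≈ 0.974

0.974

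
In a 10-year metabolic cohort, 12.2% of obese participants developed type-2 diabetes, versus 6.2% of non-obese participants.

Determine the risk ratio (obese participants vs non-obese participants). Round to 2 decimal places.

RR = 0.1220 / 0.0620 = 1.97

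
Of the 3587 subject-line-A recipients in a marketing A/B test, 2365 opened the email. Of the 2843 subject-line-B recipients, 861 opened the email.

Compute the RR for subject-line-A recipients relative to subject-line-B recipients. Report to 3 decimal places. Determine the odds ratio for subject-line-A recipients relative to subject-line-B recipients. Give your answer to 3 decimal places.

risk, subject-line-A recipients = 2365/3587 = 0.6593
risk, subject-line-B recipients = 861/2843 = 0.3028
RR = 0.6593 / 0.3028 = 2.177
odds, subject-line-A recipients = 2365/1222 = 1.9354
odds, subject-line-B recipients = 861/1982 = 0.4344
OR = 1.9354 / 0.4344 = 4.455

RR = 2.177; OR = 4.455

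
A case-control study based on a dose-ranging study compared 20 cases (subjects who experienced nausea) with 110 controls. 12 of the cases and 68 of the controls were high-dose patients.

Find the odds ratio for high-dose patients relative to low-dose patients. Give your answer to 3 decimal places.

OR = (12 × 42) / (68 × 8) = 504/544 ≈ 0.926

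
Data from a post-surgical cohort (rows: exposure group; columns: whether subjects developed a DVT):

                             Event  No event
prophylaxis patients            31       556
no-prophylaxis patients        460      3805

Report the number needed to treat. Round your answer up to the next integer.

risk, prophylaxis patients = 31/587 = 0.052811
risk, no-prophylaxis patients = 460/4265 = 0.107855
absolute risk difference = 0.055044
1 / 0.055044 = 18.167 → round up → 19

19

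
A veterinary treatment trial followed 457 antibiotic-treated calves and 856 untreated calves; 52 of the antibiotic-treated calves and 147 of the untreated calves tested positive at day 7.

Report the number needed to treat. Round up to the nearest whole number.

risk, antibiotic-treated calves = 52/457 = 0.113786
risk, untreated calves = 147/856 = 0.171729
absolute risk difference = 0.057943
1 / 0.057943 = 17.258 → round up → 18

NNT: 18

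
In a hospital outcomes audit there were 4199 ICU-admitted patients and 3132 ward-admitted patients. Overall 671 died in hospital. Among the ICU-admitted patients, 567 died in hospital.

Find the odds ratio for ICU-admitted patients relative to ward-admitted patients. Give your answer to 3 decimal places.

ICU-admitted patients without the outcome: 4199 − 567 = 3632
ward-admitted patients with the outcome: 671 − 567 = 104
ward-admitted patients without the outcome: 3132 − 104 = 3028
OR = (567 × 3028) / (3632 × 104) = 1716876/377728 ≈ 4.545

4.545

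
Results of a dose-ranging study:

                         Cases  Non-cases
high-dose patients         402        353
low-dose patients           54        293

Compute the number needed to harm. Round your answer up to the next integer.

3

risk, high-dose patients = 402/755 = 0.532450
risk, low-dose patients = 54/347 = 0.155620
absolute risk difference = 0.376831
1 / 0.376831 = 2.654 → round up → 3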